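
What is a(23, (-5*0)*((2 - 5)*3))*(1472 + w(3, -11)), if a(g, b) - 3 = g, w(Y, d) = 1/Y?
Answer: 114842/3 ≈ 38281.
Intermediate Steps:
a(g, b) = 3 + g
a(23, (-5*0)*((2 - 5)*3))*(1472 + w(3, -11)) = (3 + 23)*(1472 + 1/3) = 26*(1472 + ⅓) = 26*(4417/3) = 114842/3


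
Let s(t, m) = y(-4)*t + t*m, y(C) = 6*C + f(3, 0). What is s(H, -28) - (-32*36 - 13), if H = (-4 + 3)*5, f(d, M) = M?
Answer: 1425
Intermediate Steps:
y(C) = 6*C (y(C) = 6*C + 0 = 6*C)
H = -5 (H = -1*5 = -5)
s(t, m) = -24*t + m*t (s(t, m) = (6*(-4))*t + t*m = -24*t + m*t)
s(H, -28) - (-32*36 - 13) = -5*(-24 - 28) - (-32*36 - 13) = -5*(-52) - (-1152 - 13) = 260 - 1*(-1165) = 260 + 1165 = 1425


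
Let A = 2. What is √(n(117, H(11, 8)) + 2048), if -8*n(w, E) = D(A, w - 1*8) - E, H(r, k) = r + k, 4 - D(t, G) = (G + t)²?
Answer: √3590 ≈ 59.917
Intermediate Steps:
D(t, G) = 4 - (G + t)²
H(r, k) = k + r
n(w, E) = -½ + E/8 + (-6 + w)²/8 (n(w, E) = -((4 - ((w - 1*8) + 2)²) - E)/8 = -((4 - ((w - 8) + 2)²) - E)/8 = -((4 - ((-8 + w) + 2)²) - E)/8 = -((4 - (-6 + w)²) - E)/8 = -(4 - E - (-6 + w)²)/8 = -½ + E/8 + (-6 + w)²/8)
√(n(117, H(11, 8)) + 2048) = √((-½ + (8 + 11)/8 + (-6 + 117)²/8) + 2048) = √((-½ + (⅛)*19 + (⅛)*111²) + 2048) = √((-½ + 19/8 + (⅛)*12321) + 2048) = √((-½ + 19/8 + 12321/8) + 2048) = √(1542 + 2048) = √3590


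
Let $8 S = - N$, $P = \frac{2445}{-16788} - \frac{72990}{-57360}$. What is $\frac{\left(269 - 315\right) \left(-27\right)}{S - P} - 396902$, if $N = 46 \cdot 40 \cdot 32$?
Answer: $- \frac{7815079064771950}{19690189877} \approx -3.969 \cdot 10^{5}$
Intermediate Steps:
$P = \frac{3014197}{2674888}$ ($P = 2445 \left(- \frac{1}{16788}\right) - - \frac{2433}{1912} = - \frac{815}{5596} + \frac{2433}{1912} = \frac{3014197}{2674888} \approx 1.1269$)
$N = 58880$ ($N = 1840 \cdot 32 = 58880$)
$S = -7360$ ($S = \frac{\left(-1\right) 58880}{8} = \frac{1}{8} \left(-58880\right) = -7360$)
$\frac{\left(269 - 315\right) \left(-27\right)}{S - P} - 396902 = \frac{\left(269 - 315\right) \left(-27\right)}{-7360 - \frac{3014197}{2674888}} - 396902 = \frac{\left(-46\right) \left(-27\right)}{-7360 - \frac{3014197}{2674888}} - 396902 = \frac{1242}{- \frac{19690189877}{2674888}} - 396902 = 1242 \left(- \frac{2674888}{19690189877}\right) - 396902 = - \frac{3322210896}{19690189877} - 396902 = - \frac{7815079064771950}{19690189877}$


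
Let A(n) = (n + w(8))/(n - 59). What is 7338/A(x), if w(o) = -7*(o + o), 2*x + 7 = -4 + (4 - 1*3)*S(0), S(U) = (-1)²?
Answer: 156544/39 ≈ 4013.9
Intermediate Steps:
S(U) = 1
x = -5 (x = -7/2 + (-4 + (4 - 1*3)*1)/2 = -7/2 + (-4 + (4 - 3)*1)/2 = -7/2 + (-4 + 1*1)/2 = -7/2 + (-4 + 1)/2 = -7/2 + (½)*(-3) = -7/2 - 3/2 = -5)
w(o) = -14*o
A(n) = (-112 + n)/(-59 + n) (A(n) = (n - 14*8)/(n - 59) = (n - 112)/(-59 + n) = (-112 + n)/(-59 + n))
7338/A(x) = 7338/(((-112 - 5)/(-59 - 5))) = 7338/((-117/(-64))) = 7338/((-1/64*(-117))) = 7338/(117/64) = 7338*(64/117) = 156544/39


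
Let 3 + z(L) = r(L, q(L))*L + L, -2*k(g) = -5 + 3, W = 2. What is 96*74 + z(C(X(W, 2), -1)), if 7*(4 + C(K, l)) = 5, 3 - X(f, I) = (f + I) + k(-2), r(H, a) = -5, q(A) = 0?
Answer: 49799/7 ≈ 7114.1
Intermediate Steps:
k(g) = 1 (k(g) = -(-5 + 3)/2 = -½*(-2) = 1)
X(f, I) = 2 - I - f (X(f, I) = 3 - ((f + I) + 1) = 3 - ((I + f) + 1) = 3 - (1 + I + f) = 3 + (-1 - I - f) = 2 - I - f)
C(K, l) = -23/7 (C(K, l) = -4 + (⅐)*5 = -4 + 5/7 = -23/7)
z(L) = -3 - 4*L (z(L) = -3 + (-5*L + L) = -3 - 4*L)
96*74 + z(C(X(W, 2), -1)) = 96*74 + (-3 - 4*(-23/7)) = 7104 + (-3 + 92/7) = 7104 + 71/7 = 49799/7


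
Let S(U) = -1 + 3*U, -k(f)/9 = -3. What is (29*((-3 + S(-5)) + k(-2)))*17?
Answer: 3944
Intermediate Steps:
k(f) = 27 (k(f) = -9*(-3) = 27)
(29*((-3 + S(-5)) + k(-2)))*17 = (29*((-3 + (-1 + 3*(-5))) + 27))*17 = (29*((-3 + (-1 - 15)) + 27))*17 = (29*((-3 - 16) + 27))*17 = (29*(-19 + 27))*17 = (29*8)*17 = 232*17 = 3944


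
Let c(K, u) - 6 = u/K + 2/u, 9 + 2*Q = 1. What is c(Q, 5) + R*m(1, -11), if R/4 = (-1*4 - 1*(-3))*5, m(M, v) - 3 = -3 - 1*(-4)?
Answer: -1497/20 ≈ -74.850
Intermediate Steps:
Q = -4 (Q = -9/2 + (1/2)*1 = -9/2 + 1/2 = -4)
m(M, v) = 4 (m(M, v) = 3 + (-3 - 1*(-4)) = 3 + (-3 + 4) = 3 + 1 = 4)
c(K, u) = 6 + 2/u + u/K (c(K, u) = 6 + (u/K + 2/u) = 6 + (2/u + u/K) = 6 + 2/u + u/K)
R = -20 (R = 4*((-1*4 - 1*(-3))*5) = 4*((-4 + 3)*5) = 4*(-1*5) = 4*(-5) = -20)
c(Q, 5) + R*m(1, -11) = (6 + 2/5 + 5/(-4)) - 20*4 = (6 + 2*(1/5) + 5*(-1/4)) - 80 = (6 + 2/5 - 5/4) - 80 = 103/20 - 80 = -1497/20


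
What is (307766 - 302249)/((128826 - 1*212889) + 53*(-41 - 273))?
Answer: -5517/100705 ≈ -0.054784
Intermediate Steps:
(307766 - 302249)/((128826 - 1*212889) + 53*(-41 - 273)) = 5517/((128826 - 212889) + 53*(-314)) = 5517/(-84063 - 16642) = 5517/(-100705) = 5517*(-1/100705) = -5517/100705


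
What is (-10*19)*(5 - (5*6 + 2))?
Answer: 5130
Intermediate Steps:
(-10*19)*(5 - (5*6 + 2)) = -190*(5 - (30 + 2)) = -190*(5 - 1*32) = -190*(5 - 32) = -190*(-27) = 5130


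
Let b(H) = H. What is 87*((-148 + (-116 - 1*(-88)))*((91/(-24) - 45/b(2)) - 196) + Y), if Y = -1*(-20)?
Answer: 3405470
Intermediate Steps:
Y = 20
87*((-148 + (-116 - 1*(-88)))*((91/(-24) - 45/b(2)) - 196) + Y) = 87*((-148 + (-116 - 1*(-88)))*((91/(-24) - 45/2) - 196) + 20) = 87*((-148 + (-116 + 88))*((91*(-1/24) - 45*½) - 196) + 20) = 87*((-148 - 28)*((-91/24 - 45/2) - 196) + 20) = 87*(-176*(-631/24 - 196) + 20) = 87*(-176*(-5335/24) + 20) = 87*(117370/3 + 20) = 87*(117430/3) = 3405470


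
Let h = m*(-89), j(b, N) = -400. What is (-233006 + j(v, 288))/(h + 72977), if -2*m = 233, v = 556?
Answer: -466812/166691 ≈ -2.8005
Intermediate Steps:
m = -233/2 (m = -1/2*233 = -233/2 ≈ -116.50)
h = 20737/2 (h = -233/2*(-89) = 20737/2 ≈ 10369.)
(-233006 + j(v, 288))/(h + 72977) = (-233006 - 400)/(20737/2 + 72977) = -233406/166691/2 = -233406*2/166691 = -466812/166691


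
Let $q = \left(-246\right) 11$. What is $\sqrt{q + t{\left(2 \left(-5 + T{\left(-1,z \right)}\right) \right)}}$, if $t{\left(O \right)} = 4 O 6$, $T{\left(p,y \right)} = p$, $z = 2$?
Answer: $i \sqrt{2994} \approx 54.717 i$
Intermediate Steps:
$t{\left(O \right)} = 24 O$
$q = -2706$
$\sqrt{q + t{\left(2 \left(-5 + T{\left(-1,z \right)}\right) \right)}} = \sqrt{-2706 + 24 \cdot 2 \left(-5 - 1\right)} = \sqrt{-2706 + 24 \cdot 2 \left(-6\right)} = \sqrt{-2706 + 24 \left(-12\right)} = \sqrt{-2706 - 288} = \sqrt{-2994} = i \sqrt{2994}$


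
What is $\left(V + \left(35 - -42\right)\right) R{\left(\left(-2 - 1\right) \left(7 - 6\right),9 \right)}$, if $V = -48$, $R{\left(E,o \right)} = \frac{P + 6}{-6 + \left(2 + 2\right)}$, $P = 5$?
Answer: $- \frac{319}{2} \approx -159.5$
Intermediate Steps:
$R{\left(E,o \right)} = - \frac{11}{2}$ ($R{\left(E,o \right)} = \frac{5 + 6}{-6 + \left(2 + 2\right)} = \frac{11}{-6 + 4} = \frac{11}{-2} = 11 \left(- \frac{1}{2}\right) = - \frac{11}{2}$)
$\left(V + \left(35 - -42\right)\right) R{\left(\left(-2 - 1\right) \left(7 - 6\right),9 \right)} = \left(-48 + \left(35 - -42\right)\right) \left(- \frac{11}{2}\right) = \left(-48 + \left(35 + 42\right)\right) \left(- \frac{11}{2}\right) = \left(-48 + 77\right) \left(- \frac{11}{2}\right) = 29 \left(- \frac{11}{2}\right) = - \frac{319}{2}$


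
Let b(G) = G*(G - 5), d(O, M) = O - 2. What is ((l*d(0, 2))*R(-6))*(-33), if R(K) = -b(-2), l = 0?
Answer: 0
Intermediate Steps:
d(O, M) = -2 + O
b(G) = G*(-5 + G)
R(K) = -14 (R(K) = -(-2)*(-5 - 2) = -(-2)*(-7) = -1*14 = -14)
((l*d(0, 2))*R(-6))*(-33) = ((0*(-2 + 0))*(-14))*(-33) = ((0*(-2))*(-14))*(-33) = (0*(-14))*(-33) = 0*(-33) = 0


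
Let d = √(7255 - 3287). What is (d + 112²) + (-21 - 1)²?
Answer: 13028 + 8*√62 ≈ 13091.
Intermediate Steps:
d = 8*√62 (d = √3968 = 8*√62 ≈ 62.992)
(d + 112²) + (-21 - 1)² = (8*√62 + 112²) + (-21 - 1)² = (8*√62 + 12544) + (-22)² = (12544 + 8*√62) + 484 = 13028 + 8*√62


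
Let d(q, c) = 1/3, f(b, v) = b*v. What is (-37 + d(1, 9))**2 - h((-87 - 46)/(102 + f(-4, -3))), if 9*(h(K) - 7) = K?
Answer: 72229/54 ≈ 1337.6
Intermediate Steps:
d(q, c) = 1/3
h(K) = 7 + K/9
(-37 + d(1, 9))**2 - h((-87 - 46)/(102 + f(-4, -3))) = (-37 + 1/3)**2 - (7 + ((-87 - 46)/(102 - 4*(-3)))/9) = (-110/3)**2 - (7 + (-133/(102 + 12))/9) = 12100/9 - (7 + (-133/114)/9) = 12100/9 - (7 + (-133*1/114)/9) = 12100/9 - (7 + (1/9)*(-7/6)) = 12100/9 - (7 - 7/54) = 12100/9 - 1*371/54 = 12100/9 - 371/54 = 72229/54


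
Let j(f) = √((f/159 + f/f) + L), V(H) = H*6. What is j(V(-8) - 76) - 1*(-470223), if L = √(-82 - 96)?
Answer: 470223 + √(5565 + 25281*I*√178)/159 ≈ 4.7023e+5 + 2.5616*I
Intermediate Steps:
V(H) = 6*H
L = I*√178 (L = √(-178) = I*√178 ≈ 13.342*I)
j(f) = √(1 + f/159 + I*√178) (j(f) = √((f/159 + f/f) + I*√178) = √((f*(1/159) + 1) + I*√178) = √((f/159 + 1) + I*√178) = √((1 + f/159) + I*√178) = √(1 + f/159 + I*√178))
j(V(-8) - 76) - 1*(-470223) = √(25281 + 159*(6*(-8) - 76) + 25281*I*√178)/159 - 1*(-470223) = √(25281 + 159*(-48 - 76) + 25281*I*√178)/159 + 470223 = √(25281 + 159*(-124) + 25281*I*√178)/159 + 470223 = √(25281 - 19716 + 25281*I*√178)/159 + 470223 = √(5565 + 25281*I*√178)/159 + 470223 = 470223 + √(5565 + 25281*I*√178)/159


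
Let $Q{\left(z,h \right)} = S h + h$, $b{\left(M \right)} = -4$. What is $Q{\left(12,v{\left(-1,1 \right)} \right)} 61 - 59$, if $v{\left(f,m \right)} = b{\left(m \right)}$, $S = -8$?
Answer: $1649$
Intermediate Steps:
$v{\left(f,m \right)} = -4$
$Q{\left(z,h \right)} = - 7 h$ ($Q{\left(z,h \right)} = - 8 h + h = - 7 h$)
$Q{\left(12,v{\left(-1,1 \right)} \right)} 61 - 59 = \left(-7\right) \left(-4\right) 61 - 59 = 28 \cdot 61 - 59 = 1708 - 59 = 1649$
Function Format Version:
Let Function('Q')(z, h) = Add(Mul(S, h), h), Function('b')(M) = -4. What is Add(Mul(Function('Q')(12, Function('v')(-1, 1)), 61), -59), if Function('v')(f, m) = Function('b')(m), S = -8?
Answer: 1649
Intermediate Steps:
Function('v')(f, m) = -4
Function('Q')(z, h) = Mul(-7, h) (Function('Q')(z, h) = Add(Mul(-8, h), h) = Mul(-7, h))
Add(Mul(Function('Q')(12, Function('v')(-1, 1)), 61), -59) = Add(Mul(Mul(-7, -4), 61), -59) = Add(Mul(28, 61), -59) = Add(1708, -59) = 1649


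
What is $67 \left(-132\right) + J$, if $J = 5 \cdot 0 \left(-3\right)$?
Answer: $-8844$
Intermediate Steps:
$J = 0$ ($J = 0 \left(-3\right) = 0$)
$67 \left(-132\right) + J = 67 \left(-132\right) + 0 = -8844 + 0 = -8844$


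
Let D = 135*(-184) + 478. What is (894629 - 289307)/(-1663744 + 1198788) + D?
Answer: -5663931697/232478 ≈ -24363.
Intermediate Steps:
D = -24362 (D = -24840 + 478 = -24362)
(894629 - 289307)/(-1663744 + 1198788) + D = (894629 - 289307)/(-1663744 + 1198788) - 24362 = 605322/(-464956) - 24362 = 605322*(-1/464956) - 24362 = -302661/232478 - 24362 = -5663931697/232478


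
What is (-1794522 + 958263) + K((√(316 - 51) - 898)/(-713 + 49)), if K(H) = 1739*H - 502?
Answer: -277023841/332 - 1739*√265/664 ≈ -8.3445e+5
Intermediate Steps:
K(H) = -502 + 1739*H
(-1794522 + 958263) + K((√(316 - 51) - 898)/(-713 + 49)) = (-1794522 + 958263) + (-502 + 1739*((√(316 - 51) - 898)/(-713 + 49))) = -836259 + (-502 + 1739*((√265 - 898)/(-664))) = -836259 + (-502 + 1739*((-898 + √265)*(-1/664))) = -836259 + (-502 + 1739*(449/332 - √265/664)) = -836259 + (-502 + (780811/332 - 1739*√265/664)) = -836259 + (614147/332 - 1739*√265/664) = -277023841/332 - 1739*√265/664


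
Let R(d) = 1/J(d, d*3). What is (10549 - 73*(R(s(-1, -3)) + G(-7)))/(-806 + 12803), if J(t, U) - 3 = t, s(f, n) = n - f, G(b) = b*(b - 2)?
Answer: 653/1333 ≈ 0.48987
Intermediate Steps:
G(b) = b*(-2 + b)
J(t, U) = 3 + t
R(d) = 1/(3 + d)
(10549 - 73*(R(s(-1, -3)) + G(-7)))/(-806 + 12803) = (10549 - 73*(1/(3 + (-3 - 1*(-1))) - 7*(-2 - 7)))/(-806 + 12803) = (10549 - 73*(1/(3 + (-3 + 1)) - 7*(-9)))/11997 = (10549 - 73*(1/(3 - 2) + 63))*(1/11997) = (10549 - 73*(1/1 + 63))*(1/11997) = (10549 - 73*(1 + 63))*(1/11997) = (10549 - 73*64)*(1/11997) = (10549 - 4672)*(1/11997) = 5877*(1/11997) = 653/1333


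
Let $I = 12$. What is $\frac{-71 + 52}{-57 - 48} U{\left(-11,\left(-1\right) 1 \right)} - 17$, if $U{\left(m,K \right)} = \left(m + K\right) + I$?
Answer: $-17$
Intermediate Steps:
$U{\left(m,K \right)} = 12 + K + m$ ($U{\left(m,K \right)} = \left(m + K\right) + 12 = \left(K + m\right) + 12 = 12 + K + m$)
$\frac{-71 + 52}{-57 - 48} U{\left(-11,\left(-1\right) 1 \right)} - 17 = \frac{-71 + 52}{-57 - 48} \left(12 - 1 - 11\right) - 17 = - \frac{19}{-105} \left(12 - 1 - 11\right) - 17 = \left(-19\right) \left(- \frac{1}{105}\right) 0 - 17 = \frac{19}{105} \cdot 0 - 17 = 0 - 17 = -17$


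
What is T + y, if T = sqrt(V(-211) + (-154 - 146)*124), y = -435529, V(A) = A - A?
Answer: -435529 + 20*I*sqrt(93) ≈ -4.3553e+5 + 192.87*I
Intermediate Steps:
V(A) = 0
T = 20*I*sqrt(93) (T = sqrt(0 + (-154 - 146)*124) = sqrt(0 - 300*124) = sqrt(0 - 37200) = sqrt(-37200) = 20*I*sqrt(93) ≈ 192.87*I)
T + y = 20*I*sqrt(93) - 435529 = -435529 + 20*I*sqrt(93)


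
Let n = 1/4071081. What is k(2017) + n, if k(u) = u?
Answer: 8211370378/4071081 ≈ 2017.0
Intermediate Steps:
n = 1/4071081 ≈ 2.4563e-7
k(2017) + n = 2017 + 1/4071081 = 8211370378/4071081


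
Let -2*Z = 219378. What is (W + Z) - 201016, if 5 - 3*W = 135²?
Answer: -950335/3 ≈ -3.1678e+5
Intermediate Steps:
W = -18220/3 (W = 5/3 - ⅓*135² = 5/3 - ⅓*18225 = 5/3 - 6075 = -18220/3 ≈ -6073.3)
Z = -109689 (Z = -½*219378 = -109689)
(W + Z) - 201016 = (-18220/3 - 109689) - 201016 = -347287/3 - 201016 = -950335/3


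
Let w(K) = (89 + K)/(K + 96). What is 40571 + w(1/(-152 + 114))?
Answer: 21137974/521 ≈ 40572.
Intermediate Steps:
w(K) = (89 + K)/(96 + K)
40571 + w(1/(-152 + 114)) = 40571 + (89 + 1/(-152 + 114))/(96 + 1/(-152 + 114)) = 40571 + (89 + 1/(-38))/(96 + 1/(-38)) = 40571 + (89 - 1/38)/(96 - 1/38) = 40571 + (3381/38)/(3647/38) = 40571 + (38/3647)*(3381/38) = 40571 + 483/521 = 21137974/521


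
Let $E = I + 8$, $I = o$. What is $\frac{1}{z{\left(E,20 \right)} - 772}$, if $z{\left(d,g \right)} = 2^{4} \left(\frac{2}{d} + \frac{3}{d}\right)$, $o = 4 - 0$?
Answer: $- \frac{3}{2296} \approx -0.0013066$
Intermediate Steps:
$o = 4$ ($o = 4 + 0 = 4$)
$I = 4$
$E = 12$ ($E = 4 + 8 = 12$)
$z{\left(d,g \right)} = \frac{80}{d}$ ($z{\left(d,g \right)} = 16 \frac{5}{d} = \frac{80}{d}$)
$\frac{1}{z{\left(E,20 \right)} - 772} = \frac{1}{\frac{80}{12} - 772} = \frac{1}{80 \cdot \frac{1}{12} - 772} = \frac{1}{\frac{20}{3} - 772} = \frac{1}{- \frac{2296}{3}} = - \frac{3}{2296}$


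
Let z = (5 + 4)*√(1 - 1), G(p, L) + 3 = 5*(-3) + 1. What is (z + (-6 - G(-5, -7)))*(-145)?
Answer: -1595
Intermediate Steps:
G(p, L) = -17 (G(p, L) = -3 + (5*(-3) + 1) = -3 + (-15 + 1) = -3 - 14 = -17)
z = 0 (z = 9*√0 = 9*0 = 0)
(z + (-6 - G(-5, -7)))*(-145) = (0 + (-6 - 1*(-17)))*(-145) = (0 + (-6 + 17))*(-145) = (0 + 11)*(-145) = 11*(-145) = -1595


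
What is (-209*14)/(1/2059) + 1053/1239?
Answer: -2488173491/413 ≈ -6.0246e+6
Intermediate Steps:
(-209*14)/(1/2059) + 1053/1239 = -2926/1/2059 + 1053*(1/1239) = -2926*2059 + 351/413 = -6024634 + 351/413 = -2488173491/413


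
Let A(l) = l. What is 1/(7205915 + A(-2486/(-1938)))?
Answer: 969/6982532878 ≈ 1.3877e-7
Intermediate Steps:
1/(7205915 + A(-2486/(-1938))) = 1/(7205915 - 2486/(-1938)) = 1/(7205915 - 2486*(-1/1938)) = 1/(7205915 + 1243/969) = 1/(6982532878/969) = 969/6982532878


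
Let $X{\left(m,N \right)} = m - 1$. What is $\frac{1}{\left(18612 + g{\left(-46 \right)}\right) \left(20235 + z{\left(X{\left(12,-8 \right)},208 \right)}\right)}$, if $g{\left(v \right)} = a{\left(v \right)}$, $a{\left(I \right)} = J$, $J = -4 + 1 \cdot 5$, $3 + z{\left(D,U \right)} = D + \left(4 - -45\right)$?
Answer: $\frac{1}{377694996} \approx 2.6476 \cdot 10^{-9}$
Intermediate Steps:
$X{\left(m,N \right)} = -1 + m$
$z{\left(D,U \right)} = 46 + D$ ($z{\left(D,U \right)} = -3 + \left(D + \left(4 - -45\right)\right) = -3 + \left(D + \left(4 + 45\right)\right) = -3 + \left(D + 49\right) = -3 + \left(49 + D\right) = 46 + D$)
$J = 1$ ($J = -4 + 5 = 1$)
$a{\left(I \right)} = 1$
$g{\left(v \right)} = 1$
$\frac{1}{\left(18612 + g{\left(-46 \right)}\right) \left(20235 + z{\left(X{\left(12,-8 \right)},208 \right)}\right)} = \frac{1}{\left(18612 + 1\right) \left(20235 + \left(46 + \left(-1 + 12\right)\right)\right)} = \frac{1}{18613 \left(20235 + \left(46 + 11\right)\right)} = \frac{1}{18613 \left(20235 + 57\right)} = \frac{1}{18613 \cdot 20292} = \frac{1}{377694996}$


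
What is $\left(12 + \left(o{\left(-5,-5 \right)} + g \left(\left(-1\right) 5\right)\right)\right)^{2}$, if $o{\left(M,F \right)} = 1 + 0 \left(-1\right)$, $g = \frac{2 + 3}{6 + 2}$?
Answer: $\frac{6241}{64} \approx 97.516$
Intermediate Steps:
$g = \frac{5}{8} \approx 0.625$
$o{\left(M,F \right)} = 1$ ($o{\left(M,F \right)} = 1 + 0 = 1$)
$\left(12 + \left(o{\left(-5,-5 \right)} + g \left(\left(-1\right) 5\right)\right)\right)^{2} = \left(12 + \left(1 + \frac{5 \left(\left(-1\right) 5\right)}{8}\right)\right)^{2} = \left(12 + \left(1 + \frac{5}{8} \left(-5\right)\right)\right)^{2} = \left(12 + \left(1 - \frac{25}{8}\right)\right)^{2} = \left(12 - \frac{17}{8}\right)^{2} = \left(\frac{79}{8}\right)^{2} = \frac{6241}{64}$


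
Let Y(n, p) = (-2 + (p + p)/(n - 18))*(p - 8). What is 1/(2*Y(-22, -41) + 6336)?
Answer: 10/63311 ≈ 0.00015795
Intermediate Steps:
Y(n, p) = (-8 + p)*(-2 + 2*p/(-18 + n)) (Y(n, p) = (-2 + (2*p)/(-18 + n))*(-8 + p) = (-2 + 2*p/(-18 + n))*(-8 + p) = (-8 + p)*(-2 + 2*p/(-18 + n)))
1/(2*Y(-22, -41) + 6336) = 1/(2*(2*(-144 + (-41)² + 8*(-22) + 10*(-41) - 1*(-22)*(-41))/(-18 - 22)) + 6336) = 1/(2*(2*(-144 + 1681 - 176 - 410 - 902)/(-40)) + 6336) = 1/(2*(2*(-1/40)*49) + 6336) = 1/(2*(-49/20) + 6336) = 1/(-49/10 + 6336) = 1/(63311/10) = 10/63311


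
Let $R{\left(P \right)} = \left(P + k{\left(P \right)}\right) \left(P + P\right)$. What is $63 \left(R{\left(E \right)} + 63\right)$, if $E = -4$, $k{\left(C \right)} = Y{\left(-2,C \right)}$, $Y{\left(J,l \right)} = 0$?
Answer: $5985$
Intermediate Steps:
$k{\left(C \right)} = 0$
$R{\left(P \right)} = 2 P^{2}$ ($R{\left(P \right)} = \left(P + 0\right) \left(P + P\right) = P 2 P = 2 P^{2}$)
$63 \left(R{\left(E \right)} + 63\right) = 63 \left(2 \left(-4\right)^{2} + 63\right) = 63 \left(2 \cdot 16 + 63\right) = 63 \left(32 + 63\right) = 63 \cdot 95 = 5985$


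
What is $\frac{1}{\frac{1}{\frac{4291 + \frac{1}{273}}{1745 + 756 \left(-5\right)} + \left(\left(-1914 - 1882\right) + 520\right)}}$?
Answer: $- \frac{1821169624}{555555} \approx -3278.1$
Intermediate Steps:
$\frac{1}{\frac{1}{\frac{4291 + \frac{1}{273}}{1745 + 756 \left(-5\right)} + \left(\left(-1914 - 1882\right) + 520\right)}} = \frac{1}{\frac{1}{\frac{4291 + \frac{1}{273}}{1745 - 3780} + \left(-3796 + 520\right)}} = \frac{1}{\frac{1}{\frac{1171444}{273 \left(-2035\right)} - 3276}} = \frac{1}{\frac{1}{\frac{1171444}{273} \left(- \frac{1}{2035}\right) - 3276}} = \frac{1}{\frac{1}{- \frac{1171444}{555555} - 3276}} = \frac{1}{\frac{1}{- \frac{1821169624}{555555}}} = \frac{1}{- \frac{555555}{1821169624}} = - \frac{1821169624}{555555}$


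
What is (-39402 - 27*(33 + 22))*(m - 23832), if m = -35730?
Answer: 2435311494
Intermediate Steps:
(-39402 - 27*(33 + 22))*(m - 23832) = (-39402 - 27*(33 + 22))*(-35730 - 23832) = (-39402 - 27*55)*(-59562) = (-39402 - 1485)*(-59562) = -40887*(-59562) = 2435311494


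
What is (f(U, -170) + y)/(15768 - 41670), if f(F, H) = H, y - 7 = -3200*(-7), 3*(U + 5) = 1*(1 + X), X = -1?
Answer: -22237/25902 ≈ -0.85851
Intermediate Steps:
U = -5 (U = -5 + (1*(1 - 1))/3 = -5 + (1*0)/3 = -5 + (⅓)*0 = -5 + 0 = -5)
y = 22407 (y = 7 - 3200*(-7) = 7 + 22400 = 22407)
(f(U, -170) + y)/(15768 - 41670) = (-170 + 22407)/(15768 - 41670) = 22237/(-25902) = 22237*(-1/25902) = -22237/25902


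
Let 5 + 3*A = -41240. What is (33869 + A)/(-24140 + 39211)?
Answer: 60362/45213 ≈ 1.3351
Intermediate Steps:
A = -41245/3 (A = -5/3 + (⅓)*(-41240) = -5/3 - 41240/3 = -41245/3 ≈ -13748.)
(33869 + A)/(-24140 + 39211) = (33869 - 41245/3)/(-24140 + 39211) = (60362/3)/15071 = (60362/3)*(1/15071) = 60362/45213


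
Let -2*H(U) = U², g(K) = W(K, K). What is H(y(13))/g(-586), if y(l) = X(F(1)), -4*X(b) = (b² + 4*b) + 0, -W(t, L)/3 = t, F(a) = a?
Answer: -25/56256 ≈ -0.00044440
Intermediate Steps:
W(t, L) = -3*t
g(K) = -3*K
X(b) = -b - b²/4 (X(b) = -((b² + 4*b) + 0)/4 = -(b² + 4*b)/4 = -b - b²/4)
y(l) = -5/4 (y(l) = -¼*1*(4 + 1) = -¼*1*5 = -5/4)
H(U) = -U²/2
H(y(13))/g(-586) = (-(-5/4)²/2)/((-3*(-586))) = -½*25/16/1758 = -25/32*1/1758 = -25/56256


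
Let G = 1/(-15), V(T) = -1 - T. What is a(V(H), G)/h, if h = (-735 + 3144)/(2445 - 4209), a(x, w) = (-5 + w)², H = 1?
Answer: -1132096/60225 ≈ -18.798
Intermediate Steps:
G = -1/15 ≈ -0.066667
h = -803/588 (h = 2409/(-1764) = 2409*(-1/1764) = -803/588 ≈ -1.3656)
a(V(H), G)/h = (-5 - 1/15)²/(-803/588) = (-76/15)²*(-588/803) = (5776/225)*(-588/803) = -1132096/60225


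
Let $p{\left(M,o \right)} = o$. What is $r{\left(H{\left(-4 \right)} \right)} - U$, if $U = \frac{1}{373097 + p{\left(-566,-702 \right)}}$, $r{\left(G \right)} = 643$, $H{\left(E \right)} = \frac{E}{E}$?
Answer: $\frac{239449984}{372395} \approx 643.0$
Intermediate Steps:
$H{\left(E \right)} = 1$
$U = \frac{1}{372395}$ ($U = \frac{1}{373097 - 702} = \frac{1}{372395} \approx 2.6853 \cdot 10^{-6}$)
$r{\left(H{\left(-4 \right)} \right)} - U = 643 - \frac{1}{372395} = \frac{239449984}{372395}$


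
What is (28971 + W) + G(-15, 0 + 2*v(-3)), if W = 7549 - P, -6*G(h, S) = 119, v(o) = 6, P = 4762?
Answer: 190429/6 ≈ 31738.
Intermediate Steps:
G(h, S) = -119/6 (G(h, S) = -⅙*119 = -119/6)
W = 2787 (W = 7549 - 1*4762 = 7549 - 4762 = 2787)
(28971 + W) + G(-15, 0 + 2*v(-3)) = (28971 + 2787) - 119/6 = 31758 - 119/6 = 190429/6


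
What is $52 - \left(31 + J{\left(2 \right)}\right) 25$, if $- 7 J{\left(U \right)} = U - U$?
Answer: $-723$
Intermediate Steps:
$J{\left(U \right)} = 0$ ($J{\left(U \right)} = - \frac{U - U}{7} = \left(- \frac{1}{7}\right) 0 = 0$)
$52 - \left(31 + J{\left(2 \right)}\right) 25 = 52 - \left(31 + 0\right) 25 = 52 - 31 \cdot 25 = 52 - 775 = -723$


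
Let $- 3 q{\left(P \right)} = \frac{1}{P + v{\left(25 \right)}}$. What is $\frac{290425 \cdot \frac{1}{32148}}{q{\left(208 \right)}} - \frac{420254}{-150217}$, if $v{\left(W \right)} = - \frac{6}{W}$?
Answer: $- \frac{4529697377801}{804862686} \approx -5627.9$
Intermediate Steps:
$q{\left(P \right)} = - \frac{1}{3 \left(- \frac{6}{25} + P\right)}$ ($q{\left(P \right)} = - \frac{1}{3 \left(P - \frac{6}{25}\right)} = - \frac{1}{3 \left(- \frac{6}{25} + P\right)}$)
$\frac{290425 \cdot \frac{1}{32148}}{q{\left(208 \right)}} - \frac{420254}{-150217} = \frac{290425 \cdot \frac{1}{32148}}{\left(-25\right) \frac{1}{-18 + 75 \cdot 208}} - \frac{420254}{-150217} = \frac{290425 \cdot \frac{1}{32148}}{\left(-25\right) \frac{1}{-18 + 15600}} - - \frac{420254}{150217} = \frac{290425}{32148 \left(- \frac{25}{15582}\right)} + \frac{420254}{150217} = \frac{290425}{32148} \left(- \frac{15582}{25}\right) + \frac{420254}{150217} = - \frac{30169349}{5358} + \frac{420254}{150217} = - \frac{4529697377801}{804862686}$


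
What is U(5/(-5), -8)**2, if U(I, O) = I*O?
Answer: 64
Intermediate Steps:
U(5/(-5), -8)**2 = ((5/(-5))*(-8))**2 = ((5*(-1/5))*(-8))**2 = (-1*(-8))**2 = 8**2 = 64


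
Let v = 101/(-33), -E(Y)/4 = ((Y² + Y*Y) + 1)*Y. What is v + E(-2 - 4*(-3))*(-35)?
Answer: 9286099/33 ≈ 2.8140e+5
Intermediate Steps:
E(Y) = -4*Y*(1 + 2*Y²) (E(Y) = -4*((Y² + Y*Y) + 1)*Y = -4*((Y² + Y²) + 1)*Y = -4*(2*Y² + 1)*Y = -4*(1 + 2*Y²)*Y = -4*Y*(1 + 2*Y²))
v = -101/33 (v = 101*(-1/33) = -101/33 ≈ -3.0606)
v + E(-2 - 4*(-3))*(-35) = -101/33 + (-8*(-2 - 4*(-3))³ - 4*(-2 - 4*(-3)))*(-35) = -101/33 + (-8*(-2 + 12)³ - 4*(-2 + 12))*(-35) = -101/33 + (-8*10³ - 4*10)*(-35) = -101/33 + (-8*1000 - 40)*(-35) = -101/33 + (-8000 - 40)*(-35) = -101/33 - 8040*(-35) = -101/33 + 281400 = 9286099/33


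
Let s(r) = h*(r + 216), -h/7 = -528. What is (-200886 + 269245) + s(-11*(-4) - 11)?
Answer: 988663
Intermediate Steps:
h = 3696 (h = -7*(-528) = 3696)
s(r) = 798336 + 3696*r (s(r) = 3696*(r + 216) = 3696*(216 + r) = 798336 + 3696*r)
(-200886 + 269245) + s(-11*(-4) - 11) = (-200886 + 269245) + (798336 + 3696*(-11*(-4) - 11)) = 68359 + (798336 + 3696*(44 - 11)) = 68359 + (798336 + 3696*33) = 68359 + (798336 + 121968) = 68359 + 920304 = 988663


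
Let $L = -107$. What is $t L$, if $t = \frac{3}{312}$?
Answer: $- \frac{107}{104} \approx -1.0288$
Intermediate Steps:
$t = \frac{1}{104}$ ($t = 3 \cdot \frac{1}{312} = \frac{1}{104} \approx 0.0096154$)
$t L = \frac{1}{104} \left(-107\right) = - \frac{107}{104}$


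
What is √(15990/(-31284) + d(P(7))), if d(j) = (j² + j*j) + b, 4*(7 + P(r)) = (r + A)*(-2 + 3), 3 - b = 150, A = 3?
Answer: I*√727295646/2607 ≈ 10.345*I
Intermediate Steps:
b = -147 (b = 3 - 1*150 = 3 - 150 = -147)
P(r) = -25/4 + r/4 (P(r) = -7 + ((r + 3)*(-2 + 3))/4 = -7 + ((3 + r)*1)/4 = -7 + (3 + r)/4 = -7 + (¾ + r/4) = -25/4 + r/4)
d(j) = -147 + 2*j² (d(j) = (j² + j*j) - 147 = (j² + j²) - 147 = 2*j² - 147 = -147 + 2*j²)
√(15990/(-31284) + d(P(7))) = √(15990/(-31284) + (-147 + 2*(-25/4 + (¼)*7)²)) = √(15990*(-1/31284) + (-147 + 2*(-25/4 + 7/4)²)) = √(-2665/5214 + (-147 + 2*(-9/2)²)) = √(-2665/5214 + (-147 + 2*(81/4))) = √(-2665/5214 + (-147 + 81/2)) = √(-2665/5214 - 213/2) = √(-278978/2607) = I*√727295646/2607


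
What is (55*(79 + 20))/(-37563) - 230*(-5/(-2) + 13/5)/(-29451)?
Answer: -12922144/122918657 ≈ -0.10513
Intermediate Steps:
(55*(79 + 20))/(-37563) - 230*(-5/(-2) + 13/5)/(-29451) = (55*99)*(-1/37563) - 230*(-5*(-½) + 13*(⅕))*(-1/29451) = 5445*(-1/37563) - 230*(5/2 + 13/5)*(-1/29451) = -1815/12521 - 230*51/10*(-1/29451) = -1815/12521 - 1173*(-1/29451) = -1815/12521 + 391/9817 = -12922144/122918657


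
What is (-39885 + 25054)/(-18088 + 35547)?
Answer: -14831/17459 ≈ -0.84948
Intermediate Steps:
(-39885 + 25054)/(-18088 + 35547) = -14831/17459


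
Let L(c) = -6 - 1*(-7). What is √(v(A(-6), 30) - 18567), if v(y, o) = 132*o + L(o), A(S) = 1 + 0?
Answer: I*√14606 ≈ 120.86*I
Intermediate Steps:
A(S) = 1
L(c) = 1 (L(c) = -6 + 7 = 1)
v(y, o) = 1 + 132*o (v(y, o) = 132*o + 1 = 1 + 132*o)
√(v(A(-6), 30) - 18567) = √((1 + 132*30) - 18567) = √((1 + 3960) - 18567) = √(3961 - 18567) = √(-14606) = I*√14606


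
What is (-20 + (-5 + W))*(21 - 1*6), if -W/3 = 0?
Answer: -375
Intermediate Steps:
W = 0 (W = -3*0 = 0)
(-20 + (-5 + W))*(21 - 1*6) = (-20 + (-5 + 0))*(21 - 1*6) = (-20 - 5)*(21 - 6) = -25*15 = -375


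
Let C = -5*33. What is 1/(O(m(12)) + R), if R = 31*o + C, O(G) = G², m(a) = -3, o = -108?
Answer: -1/3504 ≈ -0.00028539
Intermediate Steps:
C = -165
R = -3513 (R = 31*(-108) - 165 = -3348 - 165 = -3513)
1/(O(m(12)) + R) = 1/((-3)² - 3513) = 1/(9 - 3513) = 1/(-3504) = -1/3504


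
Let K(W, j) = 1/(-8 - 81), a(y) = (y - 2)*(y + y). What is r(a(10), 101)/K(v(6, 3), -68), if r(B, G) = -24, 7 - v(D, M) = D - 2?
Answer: 2136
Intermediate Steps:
a(y) = 2*y*(-2 + y) (a(y) = (-2 + y)*(2*y) = 2*y*(-2 + y))
v(D, M) = 9 - D (v(D, M) = 7 - (D - 2) = 7 - (-2 + D) = 7 + (2 - D) = 9 - D)
K(W, j) = -1/89 (K(W, j) = 1/(-89) = -1/89)
r(a(10), 101)/K(v(6, 3), -68) = -24/(-1/89) = -24*(-89) = 2136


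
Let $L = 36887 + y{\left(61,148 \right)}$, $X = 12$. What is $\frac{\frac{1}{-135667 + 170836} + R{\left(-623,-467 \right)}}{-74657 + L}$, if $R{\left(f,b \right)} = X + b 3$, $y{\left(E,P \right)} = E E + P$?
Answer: $\frac{48849740}{1192264269} \approx 0.040972$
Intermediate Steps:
$y{\left(E,P \right)} = P + E^{2}$ ($y{\left(E,P \right)} = E^{2} + P = P + E^{2}$)
$R{\left(f,b \right)} = 12 + 3 b$ ($R{\left(f,b \right)} = 12 + b 3 = 12 + 3 b$)
$L = 40756$ ($L = 36887 + \left(148 + 61^{2}\right) = 36887 + \left(148 + 3721\right) = 36887 + 3869 = 40756$)
$\frac{\frac{1}{-135667 + 170836} + R{\left(-623,-467 \right)}}{-74657 + L} = \frac{\frac{1}{-135667 + 170836} + \left(12 + 3 \left(-467\right)\right)}{-74657 + 40756} = \frac{\frac{1}{35169} + \left(12 - 1401\right)}{-33901} = \left(\frac{1}{35169} - 1389\right) \left(- \frac{1}{33901}\right) = \left(- \frac{48849740}{35169}\right) \left(- \frac{1}{33901}\right) = \frac{48849740}{1192264269}$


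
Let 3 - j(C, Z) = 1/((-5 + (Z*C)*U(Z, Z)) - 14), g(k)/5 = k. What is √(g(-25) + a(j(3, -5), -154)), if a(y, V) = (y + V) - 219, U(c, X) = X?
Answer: I*√388094/28 ≈ 22.249*I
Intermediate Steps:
g(k) = 5*k
j(C, Z) = 3 - 1/(-19 + C*Z²) (j(C, Z) = 3 - 1/((-5 + (Z*C)*Z) - 14) = 3 - 1/((-5 + (C*Z)*Z) - 14) = 3 - 1/((-5 + C*Z²) - 14) = 3 - 1/(-19 + C*Z²))
a(y, V) = -219 + V + y (a(y, V) = (V + y) - 219 = -219 + V + y)
√(g(-25) + a(j(3, -5), -154)) = √(5*(-25) + (-219 - 154 + (-58 + 3*3*(-5)²)/(-19 + 3*(-5)²))) = √(-125 + (-219 - 154 + (-58 + 3*3*25)/(-19 + 3*25))) = √(-125 + (-219 - 154 + (-58 + 225)/(-19 + 75))) = √(-125 + (-219 - 154 + 167/56)) = √(-125 - 20721/56) = √(-27721/56) = I*√388094/28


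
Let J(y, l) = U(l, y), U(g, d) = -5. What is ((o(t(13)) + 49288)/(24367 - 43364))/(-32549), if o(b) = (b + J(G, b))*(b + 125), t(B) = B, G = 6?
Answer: 50392/618333353 ≈ 8.1497e-5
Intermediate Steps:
J(y, l) = -5
o(b) = (-5 + b)*(125 + b) (o(b) = (b - 5)*(b + 125) = (-5 + b)*(125 + b))
((o(t(13)) + 49288)/(24367 - 43364))/(-32549) = (((-625 + 13² + 120*13) + 49288)/(24367 - 43364))/(-32549) = (((-625 + 169 + 1560) + 49288)/(-18997))*(-1/32549) = ((1104 + 49288)*(-1/18997))*(-1/32549) = (50392*(-1/18997))*(-1/32549) = -50392/18997*(-1/32549) = 50392/618333353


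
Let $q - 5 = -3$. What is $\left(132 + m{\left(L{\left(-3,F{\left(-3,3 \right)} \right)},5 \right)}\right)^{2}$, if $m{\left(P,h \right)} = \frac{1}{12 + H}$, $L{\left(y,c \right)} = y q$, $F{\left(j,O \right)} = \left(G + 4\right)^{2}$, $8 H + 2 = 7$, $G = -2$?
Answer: $\frac{177955600}{10201} \approx 17445.0$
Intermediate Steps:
$H = \frac{5}{8}$ ($H = - \frac{1}{4} + \frac{1}{8} \cdot 7 = - \frac{1}{4} + \frac{7}{8} = \frac{5}{8} \approx 0.625$)
$q = 2$ ($q = 5 - 3 = 2$)
$F{\left(j,O \right)} = 4$ ($F{\left(j,O \right)} = \left(-2 + 4\right)^{2} = 2^{2} = 4$)
$L{\left(y,c \right)} = 2 y$ ($L{\left(y,c \right)} = y 2 = 2 y$)
$m{\left(P,h \right)} = \frac{8}{101}$ ($m{\left(P,h \right)} = \frac{1}{12 + \frac{5}{8}} = \frac{1}{\frac{101}{8}} = \frac{8}{101}$)
$\left(132 + m{\left(L{\left(-3,F{\left(-3,3 \right)} \right)},5 \right)}\right)^{2} = \left(132 + \frac{8}{101}\right)^{2} = \left(\frac{13340}{101}\right)^{2} = \frac{177955600}{10201}$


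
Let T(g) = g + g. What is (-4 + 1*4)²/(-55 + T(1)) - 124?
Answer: -124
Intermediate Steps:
T(g) = 2*g
(-4 + 1*4)²/(-55 + T(1)) - 124 = (-4 + 1*4)²/(-55 + 2*1) - 124 = (-4 + 4)²/(-55 + 2) - 124 = 0²/(-53) - 124 = -1/53*0 - 124 = 0 - 124 = -124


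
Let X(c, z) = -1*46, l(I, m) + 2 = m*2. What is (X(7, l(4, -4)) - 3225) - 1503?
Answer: -4774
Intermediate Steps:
l(I, m) = -2 + 2*m (l(I, m) = -2 + m*2 = -2 + 2*m)
X(c, z) = -46
(X(7, l(4, -4)) - 3225) - 1503 = (-46 - 3225) - 1503 = -3271 - 1503 = -4774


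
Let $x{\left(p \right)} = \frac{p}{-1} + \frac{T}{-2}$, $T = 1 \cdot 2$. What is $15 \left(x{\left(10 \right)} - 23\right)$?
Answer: $-510$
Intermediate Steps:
$T = 2$
$x{\left(p \right)} = -1 - p$ ($x{\left(p \right)} = \frac{p}{-1} + \frac{2}{-2} = p \left(-1\right) + 2 \left(- \frac{1}{2}\right) = - p - 1 = -1 - p$)
$15 \left(x{\left(10 \right)} - 23\right) = 15 \left(\left(-1 - 10\right) - 23\right) = 15 \left(-11 - 23\right) = 15 \left(-34\right) = -510$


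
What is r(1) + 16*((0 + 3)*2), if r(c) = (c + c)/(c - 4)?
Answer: 286/3 ≈ 95.333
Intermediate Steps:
r(c) = 2*c/(-4 + c) (r(c) = (2*c)/(-4 + c) = 2*c/(-4 + c))
r(1) + 16*((0 + 3)*2) = 2*1/(-4 + 1) + 16*((0 + 3)*2) = 2*1/(-3) + 16*(3*2) = 2*1*(-1/3) + 16*6 = -2/3 + 96 = 286/3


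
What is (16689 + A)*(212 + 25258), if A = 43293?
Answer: 1527741540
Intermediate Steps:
(16689 + A)*(212 + 25258) = (16689 + 43293)*(212 + 25258) = 59982*25470 = 1527741540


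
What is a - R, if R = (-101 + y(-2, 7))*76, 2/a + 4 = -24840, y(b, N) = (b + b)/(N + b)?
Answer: 480532643/62110 ≈ 7736.8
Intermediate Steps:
y(b, N) = 2*b/(N + b) (y(b, N) = (2*b)/(N + b) = 2*b/(N + b))
a = -1/12422 (a = 2/(-4 - 24840) = 2/(-24844) = 2*(-1/24844) = -1/12422 ≈ -8.0502e-5)
R = -38684/5 (R = (-101 + 2*(-2)/(7 - 2))*76 = (-101 + 2*(-2)/5)*76 = (-101 + 2*(-2)*(⅕))*76 = (-101 - ⅘)*76 = -509/5*76 = -38684/5 ≈ -7736.8)
a - R = -1/12422 - 1*(-38684/5) = -1/12422 + 38684/5 = 480532643/62110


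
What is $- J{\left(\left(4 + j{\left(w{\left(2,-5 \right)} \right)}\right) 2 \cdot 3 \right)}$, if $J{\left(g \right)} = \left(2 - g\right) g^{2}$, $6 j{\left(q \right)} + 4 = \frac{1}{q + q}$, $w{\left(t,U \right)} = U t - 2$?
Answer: $\frac{98889071}{13824} \approx 7153.4$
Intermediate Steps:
$w{\left(t,U \right)} = -2 + U t$
$j{\left(q \right)} = - \frac{2}{3} + \frac{1}{12 q}$ ($j{\left(q \right)} = - \frac{2}{3} + \frac{1}{6 \left(q + q\right)} = - \frac{2}{3} + \frac{1}{6 \cdot 2 q} = - \frac{2}{3} + \frac{\frac{1}{2} \frac{1}{q}}{6} = - \frac{2}{3} + \frac{1}{12 q}$)
$J{\left(g \right)} = g^{2} \left(2 - g\right)$
$- J{\left(\left(4 + j{\left(w{\left(2,-5 \right)} \right)}\right) 2 \cdot 3 \right)} = - \left(\left(4 + \frac{1 - 8 \left(-2 - 10\right)}{12 \left(-2 - 10\right)}\right) 2 \cdot 3\right)^{2} \left(2 - \left(4 + \frac{1 - 8 \left(-2 - 10\right)}{12 \left(-2 - 10\right)}\right) 2 \cdot 3\right) = - \left(\left(4 + \frac{1 - 8 \left(-2 - 10\right)}{12 \left(-2 - 10\right)}\right) 6\right)^{2} \left(2 - \left(4 + \frac{1 - 8 \left(-2 - 10\right)}{12 \left(-2 - 10\right)}\right) 6\right) = - \left(\left(4 + \frac{1 - -96}{12 \left(-12\right)}\right) 6\right)^{2} \left(2 - \left(4 + \frac{1 - -96}{12 \left(-12\right)}\right) 6\right) = - \left(\left(4 + \frac{1}{12} \left(- \frac{1}{12}\right) \left(1 + 96\right)\right) 6\right)^{2} \left(2 - \left(4 + \frac{1}{12} \left(- \frac{1}{12}\right) \left(1 + 96\right)\right) 6\right) = - \left(\left(4 + \frac{1}{12} \left(- \frac{1}{12}\right) 97\right) 6\right)^{2} \left(2 - \left(4 + \frac{1}{12} \left(- \frac{1}{12}\right) 97\right) 6\right) = - \left(\left(4 - \frac{97}{144}\right) 6\right)^{2} \left(2 - \left(4 - \frac{97}{144}\right) 6\right) = - \left(\frac{479}{144} \cdot 6\right)^{2} \left(2 - \frac{479}{144} \cdot 6\right) = - \left(\frac{479}{24}\right)^{2} \left(2 - \frac{479}{24}\right) = - \frac{229441 \left(2 - \frac{479}{24}\right)}{576} = - \frac{229441 \left(-431\right)}{576 \cdot 24} = \left(-1\right) \left(- \frac{98889071}{13824}\right) = \frac{98889071}{13824}$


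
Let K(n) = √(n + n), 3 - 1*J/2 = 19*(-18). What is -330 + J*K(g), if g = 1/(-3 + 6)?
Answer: -330 + 230*√6 ≈ 233.38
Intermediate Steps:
J = 690 (J = 6 - 38*(-18) = 6 - 2*(-342) = 6 + 684 = 690)
g = ⅓ (g = 1/3 = ⅓ ≈ 0.33333)
K(n) = √2*√n (K(n) = √(2*n) = √2*√n)
-330 + J*K(g) = -330 + 690*(√2*√(⅓)) = -330 + 690*(√2*(√3/3)) = -330 + 690*(√6/3) = -330 + 230*√6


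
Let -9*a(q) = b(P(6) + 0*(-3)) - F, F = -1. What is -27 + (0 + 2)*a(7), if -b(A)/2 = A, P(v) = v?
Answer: -221/9 ≈ -24.556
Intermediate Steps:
b(A) = -2*A
a(q) = 11/9 (a(q) = -(-2*(6 + 0*(-3)) - 1*(-1))/9 = -(-2*(6 + 0) + 1)/9 = -(-2*6 + 1)/9 = -(-12 + 1)/9 = -1/9*(-11) = 11/9)
-27 + (0 + 2)*a(7) = -27 + (0 + 2)*(11/9) = -27 + 2*(11/9) = -27 + 22/9 = -221/9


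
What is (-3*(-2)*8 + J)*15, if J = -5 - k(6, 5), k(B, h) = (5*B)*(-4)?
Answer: 2445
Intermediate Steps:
k(B, h) = -20*B
J = 115 (J = -5 - (-20)*6 = -5 - 1*(-120) = -5 + 120 = 115)
(-3*(-2)*8 + J)*15 = (-3*(-2)*8 + 115)*15 = (6*8 + 115)*15 = (48 + 115)*15 = 163*15 = 2445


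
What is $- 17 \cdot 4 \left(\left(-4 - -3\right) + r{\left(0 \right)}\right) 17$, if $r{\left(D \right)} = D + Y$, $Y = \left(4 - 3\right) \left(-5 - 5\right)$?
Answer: $12716$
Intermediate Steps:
$Y = -10$ ($Y = 1 \left(-10\right) = -10$)
$r{\left(D \right)} = -10 + D$ ($r{\left(D \right)} = D - 10 = -10 + D$)
$- 17 \cdot 4 \left(\left(-4 - -3\right) + r{\left(0 \right)}\right) 17 = - 17 \cdot 4 \left(\left(-4 - -3\right) + \left(-10 + 0\right)\right) 17 = - 17 \cdot 4 \left(\left(-4 + 3\right) - 10\right) 17 = - 17 \cdot 4 \left(-1 - 10\right) 17 = - 17 \cdot 4 \left(-11\right) 17 = \left(-17\right) \left(-44\right) 17 = 748 \cdot 17 = 12716$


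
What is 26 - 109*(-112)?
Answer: 12234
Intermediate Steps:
26 - 109*(-112) = 26 + 12208 = 12234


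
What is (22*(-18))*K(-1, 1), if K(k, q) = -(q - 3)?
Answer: -792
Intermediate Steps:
K(k, q) = 3 - q (K(k, q) = -(-3 + q) = 3 - q)
(22*(-18))*K(-1, 1) = (22*(-18))*(3 - 1*1) = -396*(3 - 1) = -396*2 = -792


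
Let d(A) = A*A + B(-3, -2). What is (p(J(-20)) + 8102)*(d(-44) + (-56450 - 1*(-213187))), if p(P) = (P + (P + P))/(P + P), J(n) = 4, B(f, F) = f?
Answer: 1285782345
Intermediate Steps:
d(A) = -3 + A² (d(A) = A*A - 3 = A² - 3 = -3 + A²)
p(P) = 3/2 (p(P) = (P + 2*P)/((2*P)) = (3*P)*(1/(2*P)) = 3/2)
(p(J(-20)) + 8102)*(d(-44) + (-56450 - 1*(-213187))) = (3/2 + 8102)*((-3 + (-44)²) + (-56450 - 1*(-213187))) = 16207*((-3 + 1936) + (-56450 + 213187))/2 = 16207*(1933 + 156737)/2 = (16207/2)*158670 = 1285782345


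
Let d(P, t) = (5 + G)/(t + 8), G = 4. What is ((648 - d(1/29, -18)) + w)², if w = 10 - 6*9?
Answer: 36590401/100 ≈ 3.6590e+5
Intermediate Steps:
d(P, t) = 9/(8 + t) (d(P, t) = (5 + 4)/(t + 8) = 9/(8 + t))
w = -44 (w = 10 - 54 = -44)
((648 - d(1/29, -18)) + w)² = ((648 - 9/(8 - 18)) - 44)² = ((648 - 9/(-10)) - 44)² = ((648 - 9*(-1)/10) - 44)² = ((648 - 1*(-9/10)) - 44)² = ((648 + 9/10) - 44)² = (6489/10 - 44)² = (6049/10)² = 36590401/100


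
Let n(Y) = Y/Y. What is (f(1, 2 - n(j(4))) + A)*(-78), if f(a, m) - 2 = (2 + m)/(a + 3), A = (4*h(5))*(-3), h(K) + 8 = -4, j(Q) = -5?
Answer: -22893/2 ≈ -11447.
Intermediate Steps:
h(K) = -12 (h(K) = -8 - 4 = -12)
n(Y) = 1
A = 144 (A = (4*(-12))*(-3) = -48*(-3) = 144)
f(a, m) = 2 + (2 + m)/(3 + a) (f(a, m) = 2 + (2 + m)/(a + 3) = 2 + (2 + m)/(3 + a))
(f(1, 2 - n(j(4))) + A)*(-78) = ((8 + (2 - 1*1) + 2*1)/(3 + 1) + 144)*(-78) = ((8 + (2 - 1) + 2)/4 + 144)*(-78) = ((8 + 1 + 2)/4 + 144)*(-78) = ((¼)*11 + 144)*(-78) = (11/4 + 144)*(-78) = (587/4)*(-78) = -22893/2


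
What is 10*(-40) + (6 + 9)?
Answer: -385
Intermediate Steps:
10*(-40) + (6 + 9) = -400 + 15 = -385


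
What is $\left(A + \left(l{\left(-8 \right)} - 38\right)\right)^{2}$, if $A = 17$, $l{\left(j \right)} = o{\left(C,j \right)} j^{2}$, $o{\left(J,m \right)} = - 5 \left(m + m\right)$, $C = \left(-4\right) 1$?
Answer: $25999801$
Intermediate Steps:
$C = -4$
$o{\left(J,m \right)} = - 10 m$ ($o{\left(J,m \right)} = - 5 \cdot 2 m = - 10 m$)
$l{\left(j \right)} = - 10 j^{3}$ ($l{\left(j \right)} = - 10 j j^{2} = - 10 j^{3}$)
$\left(A + \left(l{\left(-8 \right)} - 38\right)\right)^{2} = \left(17 - \left(38 + 10 \left(-8\right)^{3}\right)\right)^{2} = \left(17 - -5082\right)^{2} = \left(17 + \left(5120 - 38\right)\right)^{2} = \left(17 + 5082\right)^{2} = 5099^{2} = 25999801$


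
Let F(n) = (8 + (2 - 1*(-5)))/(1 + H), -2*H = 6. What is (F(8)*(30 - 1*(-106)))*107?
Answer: -109140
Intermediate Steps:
H = -3 (H = -1/2*6 = -3)
F(n) = -15/2 (F(n) = (8 + (2 - 1*(-5)))/(1 - 3) = (8 + (2 + 5))/(-2) = (8 + 7)*(-1/2) = 15*(-1/2) = -15/2)
(F(8)*(30 - 1*(-106)))*107 = -15*(30 - 1*(-106))/2*107 = -15*(30 + 106)/2*107 = -15/2*136*107 = -1020*107 = -109140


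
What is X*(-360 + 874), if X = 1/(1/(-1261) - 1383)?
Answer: -324077/871982 ≈ -0.37166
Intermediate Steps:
X = -1261/1743964 (X = 1/(-1/1261 - 1383) = 1/(-1743964/1261) = -1261/1743964 ≈ -0.00072307)
X*(-360 + 874) = -1261*(-360 + 874)/1743964 = -1261/1743964*514 = -324077/871982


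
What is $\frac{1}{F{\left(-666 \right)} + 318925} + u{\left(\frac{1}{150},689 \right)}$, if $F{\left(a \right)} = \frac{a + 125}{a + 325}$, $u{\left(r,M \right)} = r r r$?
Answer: $\frac{69979387}{20391368625000} \approx 3.4318 \cdot 10^{-6}$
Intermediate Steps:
$u{\left(r,M \right)} = r^{3}$ ($u{\left(r,M \right)} = r^{2} r = r^{3}$)
$F{\left(a \right)} = \frac{125 + a}{325 + a}$
$\frac{1}{F{\left(-666 \right)} + 318925} + u{\left(\frac{1}{150},689 \right)} = \frac{1}{\frac{125 - 666}{325 - 666} + 318925} + \left(\frac{1}{150}\right)^{3} = \frac{1}{\frac{1}{-341} \left(-541\right) + 318925} + \left(\frac{1}{150}\right)^{3} = \frac{1}{\left(- \frac{1}{341}\right) \left(-541\right) + 318925} + \frac{1}{3375000} = \frac{1}{\frac{541}{341} + 318925} + \frac{1}{3375000} = \frac{1}{\frac{108753966}{341}} + \frac{1}{3375000} = \frac{341}{108753966} + \frac{1}{3375000} = \frac{69979387}{20391368625000}$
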